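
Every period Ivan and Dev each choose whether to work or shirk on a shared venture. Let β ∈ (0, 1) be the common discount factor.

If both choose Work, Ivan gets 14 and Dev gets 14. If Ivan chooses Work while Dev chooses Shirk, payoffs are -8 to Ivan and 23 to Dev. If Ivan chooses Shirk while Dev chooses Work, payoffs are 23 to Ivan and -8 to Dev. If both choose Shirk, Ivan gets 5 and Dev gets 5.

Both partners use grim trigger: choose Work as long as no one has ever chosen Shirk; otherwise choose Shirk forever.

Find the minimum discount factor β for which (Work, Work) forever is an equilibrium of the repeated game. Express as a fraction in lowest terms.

1/2

One-period gain from deviating is 23 − 14 = 9. The loss is 14 − 5 = 9 in every subsequent period, with present value 9·β/(1−β).
Deviation is unprofitable when 9·β/(1−β) ≥ 9, i.e. β/(1−β) ≥ 1.
Equivalently β ≥ 9/(9+9) = 1/2.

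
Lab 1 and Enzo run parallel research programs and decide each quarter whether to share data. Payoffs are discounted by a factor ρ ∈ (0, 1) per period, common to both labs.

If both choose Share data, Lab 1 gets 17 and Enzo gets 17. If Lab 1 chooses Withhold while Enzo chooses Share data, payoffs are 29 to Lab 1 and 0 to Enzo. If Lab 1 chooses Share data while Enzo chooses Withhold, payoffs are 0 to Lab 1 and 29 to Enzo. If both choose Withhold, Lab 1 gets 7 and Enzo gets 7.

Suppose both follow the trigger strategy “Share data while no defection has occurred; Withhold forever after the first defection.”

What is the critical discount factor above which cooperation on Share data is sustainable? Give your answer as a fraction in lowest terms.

6/11

One-period gain from deviating is 29 − 17 = 12. The loss is 17 − 7 = 10 in every subsequent period, with present value 10·ρ/(1−ρ).
Deviation is unprofitable when 10·ρ/(1−ρ) ≥ 12, i.e. ρ/(1−ρ) ≥ 6/5.
Equivalently ρ ≥ 12/(12+10) = 6/11.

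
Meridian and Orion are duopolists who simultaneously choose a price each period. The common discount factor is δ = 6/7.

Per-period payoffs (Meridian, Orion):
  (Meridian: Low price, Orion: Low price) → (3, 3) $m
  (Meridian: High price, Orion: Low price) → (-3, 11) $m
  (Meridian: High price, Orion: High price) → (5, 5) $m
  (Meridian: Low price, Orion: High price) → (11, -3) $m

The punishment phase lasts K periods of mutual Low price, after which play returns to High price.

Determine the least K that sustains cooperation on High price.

IC: δ(1−δ^K)/(1−δ) ≥ (11−5)/(5−3) = 3.
With δ = 6/7: need 1 − δ^K ≥ 3·(1−6/7)/(6/7), i.e. δ^K ≤ 0.5000.
Since (6/7)^4 = 0.5398 and (6/7)^5 = 0.4627, the smallest such K is 5.

5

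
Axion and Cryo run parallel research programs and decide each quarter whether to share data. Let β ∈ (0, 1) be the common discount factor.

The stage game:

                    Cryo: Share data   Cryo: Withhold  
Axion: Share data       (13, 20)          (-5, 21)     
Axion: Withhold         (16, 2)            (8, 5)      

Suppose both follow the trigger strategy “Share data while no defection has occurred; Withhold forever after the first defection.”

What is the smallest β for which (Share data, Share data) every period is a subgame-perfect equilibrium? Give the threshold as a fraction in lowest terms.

3/8

Axion's threshold: (16−13)/(16−8) = 3/8.
Cryo's threshold: (21−20)/(21−5) = 1/16.
3/8 > 1/16, so Axion binds and β* = 3/8.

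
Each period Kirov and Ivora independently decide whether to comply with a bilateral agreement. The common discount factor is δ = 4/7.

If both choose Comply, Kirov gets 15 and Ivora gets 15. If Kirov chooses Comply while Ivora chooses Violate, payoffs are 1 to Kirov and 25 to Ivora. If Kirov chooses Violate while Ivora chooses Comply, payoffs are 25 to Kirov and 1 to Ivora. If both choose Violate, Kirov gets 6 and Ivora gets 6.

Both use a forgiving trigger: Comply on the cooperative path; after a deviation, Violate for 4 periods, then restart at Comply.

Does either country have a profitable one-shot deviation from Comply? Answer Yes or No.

Comparing payoff streams over the 5 periods until play realigns: cooperate → 15(1+δ+…+δ^4); deviate → 25 + 6(δ+…+δ^4).
Cooperation is sustained iff (15−6)(δ+…+δ^4) ≥ 25−15.
δ+…+δ^4 = 4/7·(1−(4/7)^4)/(1−4/7) = 1.1912, and (25−15)/(15−6) = 1.1111.
1.1912 ≥ 1.1111, so cooperation is sustainable.

No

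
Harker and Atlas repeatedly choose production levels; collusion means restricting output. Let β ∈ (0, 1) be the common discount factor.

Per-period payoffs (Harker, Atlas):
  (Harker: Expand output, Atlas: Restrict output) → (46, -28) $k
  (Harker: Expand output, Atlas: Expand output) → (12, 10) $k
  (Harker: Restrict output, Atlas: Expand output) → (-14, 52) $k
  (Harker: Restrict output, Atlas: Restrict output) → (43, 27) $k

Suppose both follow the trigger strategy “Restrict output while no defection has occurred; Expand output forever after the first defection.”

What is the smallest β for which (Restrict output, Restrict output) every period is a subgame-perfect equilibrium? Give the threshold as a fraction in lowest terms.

Harker's threshold: (46−43)/(46−12) = 3/34.
Atlas's threshold: (52−27)/(52−10) = 25/42.
3/34 < 25/42, so Atlas binds and β* = 25/42.

25/42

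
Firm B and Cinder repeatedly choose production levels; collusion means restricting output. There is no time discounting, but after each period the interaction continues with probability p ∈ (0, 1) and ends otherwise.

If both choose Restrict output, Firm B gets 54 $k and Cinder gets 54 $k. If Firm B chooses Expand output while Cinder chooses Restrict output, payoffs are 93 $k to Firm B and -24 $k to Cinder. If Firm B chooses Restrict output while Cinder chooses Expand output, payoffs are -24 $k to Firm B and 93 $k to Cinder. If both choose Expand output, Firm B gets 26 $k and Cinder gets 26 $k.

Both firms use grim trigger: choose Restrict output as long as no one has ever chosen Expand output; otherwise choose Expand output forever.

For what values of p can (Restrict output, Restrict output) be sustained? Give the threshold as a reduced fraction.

With no time discounting, the continuation probability p plays the role of the discount factor.
Grim-trigger IC: 54/(1−p) ≥ 93 + 26p/(1−p) ⇒ p ≥ (93−54)/(93−26) = 39/67.

39/67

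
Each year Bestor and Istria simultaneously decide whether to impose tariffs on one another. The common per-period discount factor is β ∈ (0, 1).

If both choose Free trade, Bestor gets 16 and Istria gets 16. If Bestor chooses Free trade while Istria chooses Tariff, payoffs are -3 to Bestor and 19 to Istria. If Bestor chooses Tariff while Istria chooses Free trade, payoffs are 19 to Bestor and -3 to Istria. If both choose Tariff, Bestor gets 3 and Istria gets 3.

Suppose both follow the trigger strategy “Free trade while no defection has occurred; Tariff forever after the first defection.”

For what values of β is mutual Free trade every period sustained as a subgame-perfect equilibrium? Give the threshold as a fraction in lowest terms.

3/16

Cooperation forever yields 16 each period: 16/(1−β).
Deviating yields 19 once, then 3 forever: 19 + 3β/(1−β).
No profitable deviation requires 16/(1−β) ≥ 19 + 3β/(1−β).
Multiplying by (1−β): 16 ≥ 19(1−β) + 3β = 19 − 16β.
So 16β ≥ 3, i.e. β ≥ 3/16.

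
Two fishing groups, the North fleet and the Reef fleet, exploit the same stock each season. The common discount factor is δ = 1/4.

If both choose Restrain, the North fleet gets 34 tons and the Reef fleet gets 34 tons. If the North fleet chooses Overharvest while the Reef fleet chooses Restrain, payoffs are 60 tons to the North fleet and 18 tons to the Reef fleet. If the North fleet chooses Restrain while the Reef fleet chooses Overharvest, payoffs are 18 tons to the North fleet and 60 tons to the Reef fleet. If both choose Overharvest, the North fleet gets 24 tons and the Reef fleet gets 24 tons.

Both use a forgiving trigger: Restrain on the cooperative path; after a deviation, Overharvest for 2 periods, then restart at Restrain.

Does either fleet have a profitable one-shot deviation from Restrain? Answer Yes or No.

A one-shot deviation gives 60 now, then 24 for 2 periods, then back to 34.
Gain from deviating: (60−34) today; loss: (34−24) in each of the next 2 periods.
No-deviation condition: (34−24)(δ+…+δ^2) ≥ 60−34, i.e. δ+…+δ^2 ≥ 13/5.
At δ = 1/4: δ+…+δ^2 = 0.3125 < 2.6000.
So cooperation is not sustainable.

Yes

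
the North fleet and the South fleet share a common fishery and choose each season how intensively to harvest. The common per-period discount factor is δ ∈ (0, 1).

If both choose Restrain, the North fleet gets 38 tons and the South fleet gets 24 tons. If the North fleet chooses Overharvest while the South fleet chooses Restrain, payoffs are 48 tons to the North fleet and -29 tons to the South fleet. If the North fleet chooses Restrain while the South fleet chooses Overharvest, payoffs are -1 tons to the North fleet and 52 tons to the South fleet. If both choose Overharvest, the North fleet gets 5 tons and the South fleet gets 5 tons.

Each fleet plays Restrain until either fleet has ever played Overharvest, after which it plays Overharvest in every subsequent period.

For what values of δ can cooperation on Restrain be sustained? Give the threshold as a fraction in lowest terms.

28/47

the North fleet's threshold: (48−38)/(48−5) = 10/43.
the South fleet's threshold: (52−24)/(52−5) = 28/47.
10/43 < 28/47, so the South fleet binds and δ* = 28/47.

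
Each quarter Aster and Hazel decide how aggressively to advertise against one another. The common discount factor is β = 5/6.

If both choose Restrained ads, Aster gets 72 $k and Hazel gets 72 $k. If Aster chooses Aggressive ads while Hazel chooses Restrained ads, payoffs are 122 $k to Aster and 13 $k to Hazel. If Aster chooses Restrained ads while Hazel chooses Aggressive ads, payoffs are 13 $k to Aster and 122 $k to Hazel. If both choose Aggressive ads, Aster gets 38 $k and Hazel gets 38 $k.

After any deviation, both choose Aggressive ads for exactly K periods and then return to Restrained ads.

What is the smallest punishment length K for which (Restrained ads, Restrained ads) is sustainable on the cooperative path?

No profitable deviation requires (72−38)(β+…+β^K) ≥ 122−72, i.e. β+…+β^K ≥ 25/17 ≈ 1.4706.
With β = 5/6, the partial sums are K=1: 0.8333, K=2: 1.5278.
K = 2 is the first length at which the sum reaches 1.4706.

2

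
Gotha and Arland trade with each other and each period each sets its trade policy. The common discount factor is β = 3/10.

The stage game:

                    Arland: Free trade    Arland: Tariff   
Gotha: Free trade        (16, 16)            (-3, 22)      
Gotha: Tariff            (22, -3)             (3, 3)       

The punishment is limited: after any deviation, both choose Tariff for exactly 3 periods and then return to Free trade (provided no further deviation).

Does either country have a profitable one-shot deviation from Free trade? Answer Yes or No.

A one-shot deviation gives 22 now, then 3 for 3 periods, then back to 16.
Gain from deviating: (22−16) today; loss: (16−3) in each of the next 3 periods.
No-deviation condition: (16−3)(β+…+β^3) ≥ 22−16, i.e. β+…+β^3 ≥ 6/13.
At β = 3/10: β+…+β^3 = 0.4170 < 0.4615.
So cooperation is not sustainable.

Yes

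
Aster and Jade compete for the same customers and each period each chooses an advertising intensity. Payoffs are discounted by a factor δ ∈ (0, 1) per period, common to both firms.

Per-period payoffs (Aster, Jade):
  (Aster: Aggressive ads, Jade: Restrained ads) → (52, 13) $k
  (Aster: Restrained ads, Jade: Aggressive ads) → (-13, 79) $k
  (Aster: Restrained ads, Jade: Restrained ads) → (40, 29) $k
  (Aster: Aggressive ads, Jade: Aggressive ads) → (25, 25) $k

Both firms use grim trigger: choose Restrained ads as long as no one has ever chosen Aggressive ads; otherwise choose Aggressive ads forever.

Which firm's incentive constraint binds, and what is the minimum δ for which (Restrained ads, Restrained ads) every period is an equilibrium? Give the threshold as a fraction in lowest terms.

Aster: cooperation gives 40 each period; deviation gives 52 once then 25 forever.
  40/(1−δ) ≥ 52 + 25δ/(1−δ) ⇒ δ ≥ 12/27 = 4/9.
Jade: cooperation gives 29 each period; deviation gives 79 once then 25 forever.
  δ ≥ 50/54 = 25/27.
Both must hold, so the binding constraint is Jade's: δ ≥ 25/27.

Jade; δ ≥ 25/27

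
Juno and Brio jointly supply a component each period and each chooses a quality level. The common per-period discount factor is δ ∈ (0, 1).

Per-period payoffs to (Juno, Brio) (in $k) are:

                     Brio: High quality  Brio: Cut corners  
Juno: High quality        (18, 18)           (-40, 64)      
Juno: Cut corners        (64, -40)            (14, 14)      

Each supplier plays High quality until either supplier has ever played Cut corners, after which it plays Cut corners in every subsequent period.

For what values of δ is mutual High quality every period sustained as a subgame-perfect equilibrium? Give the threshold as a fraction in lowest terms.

23/25

One-period gain from deviating is 64 − 18 = 46. The loss is 18 − 14 = 4 in every subsequent period, with present value 4·δ/(1−δ).
Deviation is unprofitable when 4·δ/(1−δ) ≥ 46, i.e. δ/(1−δ) ≥ 23/2.
Equivalently δ ≥ 46/(46+4) = 23/25.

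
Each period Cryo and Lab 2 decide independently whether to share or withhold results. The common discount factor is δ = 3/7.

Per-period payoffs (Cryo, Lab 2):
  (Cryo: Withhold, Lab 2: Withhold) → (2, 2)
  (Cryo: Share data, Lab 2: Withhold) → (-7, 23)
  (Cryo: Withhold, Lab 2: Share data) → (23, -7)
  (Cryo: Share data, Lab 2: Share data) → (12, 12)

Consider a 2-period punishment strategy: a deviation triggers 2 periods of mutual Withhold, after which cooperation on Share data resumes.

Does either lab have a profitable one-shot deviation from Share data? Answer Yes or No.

Yes

IC: δ+…+δ^2 ≥ (23−12)/(12−2) = 11/10.
At δ = 3/7: partial sum = 0.6122 < 1.1000. Cooperation not sustainable.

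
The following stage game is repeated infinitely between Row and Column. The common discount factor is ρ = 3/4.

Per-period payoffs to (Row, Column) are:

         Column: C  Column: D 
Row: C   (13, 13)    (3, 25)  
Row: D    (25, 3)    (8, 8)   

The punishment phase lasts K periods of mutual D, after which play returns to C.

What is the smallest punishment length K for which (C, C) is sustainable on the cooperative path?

No profitable deviation requires (13−8)(ρ+…+ρ^K) ≥ 25−13, i.e. ρ+…+ρ^K ≥ 12/5 ≈ 2.4000.
With ρ = 3/4, the partial sums are K=1: 0.7500, K=2: 1.3125, K=3: 1.7344, K=4: 2.0508, K=5: 2.2881, K=6: 2.4661.
K = 6 is the first length at which the sum reaches 2.4000.

6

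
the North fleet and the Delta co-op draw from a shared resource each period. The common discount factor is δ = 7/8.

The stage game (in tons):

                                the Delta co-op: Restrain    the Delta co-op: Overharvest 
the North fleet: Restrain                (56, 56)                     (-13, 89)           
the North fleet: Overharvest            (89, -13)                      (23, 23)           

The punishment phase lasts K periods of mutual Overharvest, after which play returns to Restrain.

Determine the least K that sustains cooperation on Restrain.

2

No profitable deviation requires (56−23)(δ+…+δ^K) ≥ 89−56, i.e. δ+…+δ^K ≥ 1 ≈ 1.0000.
With δ = 7/8, the partial sums are K=1: 0.8750, K=2: 1.6406.
K = 2 is the first length at which the sum reaches 1.0000.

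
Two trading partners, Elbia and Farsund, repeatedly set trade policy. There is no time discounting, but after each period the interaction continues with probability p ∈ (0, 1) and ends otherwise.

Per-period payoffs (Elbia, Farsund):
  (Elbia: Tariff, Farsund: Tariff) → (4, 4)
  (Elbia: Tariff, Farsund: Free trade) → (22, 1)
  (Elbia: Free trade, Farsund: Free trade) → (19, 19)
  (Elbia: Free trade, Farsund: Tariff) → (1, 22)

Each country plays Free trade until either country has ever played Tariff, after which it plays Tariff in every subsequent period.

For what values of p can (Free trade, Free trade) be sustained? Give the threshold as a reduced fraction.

1/6

Expected cooperation value is 19 + p·19 + p²·19 + … = 19/(1−p); deviation gives 22 + p·4/(1−p).
19 ≥ 22(1−p) + 4p ⇒ 18p ≥ 3 ⇒ p ≥ 3/18 = 1/6.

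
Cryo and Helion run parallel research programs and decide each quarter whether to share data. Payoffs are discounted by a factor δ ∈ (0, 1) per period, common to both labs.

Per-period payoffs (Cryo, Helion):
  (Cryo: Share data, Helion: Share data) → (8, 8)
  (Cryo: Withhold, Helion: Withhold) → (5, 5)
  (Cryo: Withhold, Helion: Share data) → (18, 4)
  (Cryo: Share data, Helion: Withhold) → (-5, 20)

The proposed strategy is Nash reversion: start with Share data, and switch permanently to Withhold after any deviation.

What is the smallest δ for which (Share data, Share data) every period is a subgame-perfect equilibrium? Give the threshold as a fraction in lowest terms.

4/5

Cryo's threshold: (18−8)/(18−5) = 10/13.
Helion's threshold: (20−8)/(20−5) = 4/5.
10/13 < 4/5, so Helion binds and δ* = 4/5.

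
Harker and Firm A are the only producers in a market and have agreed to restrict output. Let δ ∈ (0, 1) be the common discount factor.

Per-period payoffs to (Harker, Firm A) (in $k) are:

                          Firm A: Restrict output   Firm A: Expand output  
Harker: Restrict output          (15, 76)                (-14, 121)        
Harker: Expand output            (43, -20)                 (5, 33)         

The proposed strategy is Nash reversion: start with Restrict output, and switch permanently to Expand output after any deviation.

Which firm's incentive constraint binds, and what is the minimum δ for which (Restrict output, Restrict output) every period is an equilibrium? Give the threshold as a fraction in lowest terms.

Harker: cooperation gives 15 each period; deviation gives 43 once then 5 forever.
  15/(1−δ) ≥ 43 + 5δ/(1−δ) ⇒ δ ≥ 28/38 = 14/19.
Firm A: cooperation gives 76 each period; deviation gives 121 once then 33 forever.
  δ ≥ 45/88.
Both must hold, so the binding constraint is Harker's: δ ≥ 14/19.

Harker; δ ≥ 14/19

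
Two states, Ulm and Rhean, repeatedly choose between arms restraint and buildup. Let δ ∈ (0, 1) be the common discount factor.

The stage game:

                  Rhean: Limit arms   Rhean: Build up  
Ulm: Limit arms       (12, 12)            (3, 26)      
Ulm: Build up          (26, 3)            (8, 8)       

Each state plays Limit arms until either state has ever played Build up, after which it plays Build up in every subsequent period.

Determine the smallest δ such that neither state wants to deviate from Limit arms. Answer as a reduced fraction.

12/(1−δ) ≥ 26 + 8δ/(1−δ)
12 ≥ 26 − 18δ
δ ≥ 14/18 = 7/9.

7/9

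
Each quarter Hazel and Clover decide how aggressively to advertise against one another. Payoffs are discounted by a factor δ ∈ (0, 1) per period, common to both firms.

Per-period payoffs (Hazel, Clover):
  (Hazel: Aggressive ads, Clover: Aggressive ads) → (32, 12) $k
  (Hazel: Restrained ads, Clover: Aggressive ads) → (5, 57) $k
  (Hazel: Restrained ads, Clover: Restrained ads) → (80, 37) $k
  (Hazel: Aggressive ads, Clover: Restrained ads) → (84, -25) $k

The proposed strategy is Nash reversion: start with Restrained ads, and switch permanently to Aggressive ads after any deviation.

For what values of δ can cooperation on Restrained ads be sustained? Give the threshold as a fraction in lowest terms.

4/9

For Hazel: deviation gain 84−80 = 4, per-period punishment loss 80−32 = 48. IC gives δ ≥ 4/52 = 1/13.
For Clover: gain 20, loss 25 per period, so δ ≥ 20/45 = 4/9.
The tighter constraint is Clover's, so cooperation needs δ ≥ 4/9.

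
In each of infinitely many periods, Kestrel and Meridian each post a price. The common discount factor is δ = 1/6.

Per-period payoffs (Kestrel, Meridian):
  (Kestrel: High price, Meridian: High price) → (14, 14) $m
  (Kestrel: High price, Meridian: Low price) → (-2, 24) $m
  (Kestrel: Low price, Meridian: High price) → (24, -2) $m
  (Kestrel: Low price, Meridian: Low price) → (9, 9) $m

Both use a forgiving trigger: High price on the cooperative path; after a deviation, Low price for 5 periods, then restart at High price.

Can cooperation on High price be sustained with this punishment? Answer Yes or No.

A one-shot deviation gives 24 now, then 9 for 5 periods, then back to 14.
Gain from deviating: (24−14) today; loss: (14−9) in each of the next 5 periods.
No-deviation condition: (14−9)(δ+…+δ^5) ≥ 24−14, i.e. δ+…+δ^5 ≥ 2.
At δ = 1/6: δ+…+δ^5 = 0.2000 < 2.0000.
So cooperation is not sustainable.

No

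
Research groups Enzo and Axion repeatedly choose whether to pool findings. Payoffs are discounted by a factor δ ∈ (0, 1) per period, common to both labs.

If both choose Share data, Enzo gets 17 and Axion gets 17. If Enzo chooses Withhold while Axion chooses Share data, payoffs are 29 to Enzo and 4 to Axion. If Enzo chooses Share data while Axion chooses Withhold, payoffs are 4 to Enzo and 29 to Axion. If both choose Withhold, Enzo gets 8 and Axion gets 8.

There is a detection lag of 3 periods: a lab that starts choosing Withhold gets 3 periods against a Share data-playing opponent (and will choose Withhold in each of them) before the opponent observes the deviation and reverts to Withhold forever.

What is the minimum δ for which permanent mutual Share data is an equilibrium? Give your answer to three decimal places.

The best deviation is to choose Withhold for all 3 undetected periods, earning 29 each, then 8 forever once detected.
Deviation value: 29(1−δ^3)/(1−δ) + 8δ^3/(1−δ); cooperation value: 17/(1−δ).
IC: 17 ≥ 29(1−δ^3) + 8δ^3 = 29 − 21δ^3.
So δ^3 ≥ 12/21 = 4/7, giving δ ≥ (4/7)^(1/3) ≈ 0.830.

0.830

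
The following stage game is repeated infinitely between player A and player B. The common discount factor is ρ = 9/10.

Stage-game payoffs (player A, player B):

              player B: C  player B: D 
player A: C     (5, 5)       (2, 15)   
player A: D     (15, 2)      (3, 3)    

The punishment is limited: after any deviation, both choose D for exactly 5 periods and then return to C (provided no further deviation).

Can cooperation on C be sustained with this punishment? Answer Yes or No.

Comparing payoff streams over the 6 periods until play realigns: cooperate → 5(1+ρ+…+ρ^5); deviate → 15 + 3(ρ+…+ρ^5).
Cooperation is sustained iff (5−3)(ρ+…+ρ^5) ≥ 15−5.
ρ+…+ρ^5 = 9/10·(1−(9/10)^5)/(1−9/10) = 3.6856, and (15−5)/(5−3) = 5.0000.
3.6856 < 5.0000, so cooperation is not sustainable.

No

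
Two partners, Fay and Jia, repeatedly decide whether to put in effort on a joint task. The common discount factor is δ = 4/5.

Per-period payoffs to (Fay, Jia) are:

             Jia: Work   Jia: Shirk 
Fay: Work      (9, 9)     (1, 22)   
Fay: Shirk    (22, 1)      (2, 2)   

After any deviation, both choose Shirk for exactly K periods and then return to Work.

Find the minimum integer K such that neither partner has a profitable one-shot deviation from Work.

3

IC: δ(1−δ^K)/(1−δ) ≥ (22−9)/(9−2) = 13/7.
With δ = 4/5: need 1 − δ^K ≥ 13/7·(1−4/5)/(4/5), i.e. δ^K ≤ 0.5357.
Since (4/5)^2 = 0.6400 and (4/5)^3 = 0.5120, the smallest such K is 3.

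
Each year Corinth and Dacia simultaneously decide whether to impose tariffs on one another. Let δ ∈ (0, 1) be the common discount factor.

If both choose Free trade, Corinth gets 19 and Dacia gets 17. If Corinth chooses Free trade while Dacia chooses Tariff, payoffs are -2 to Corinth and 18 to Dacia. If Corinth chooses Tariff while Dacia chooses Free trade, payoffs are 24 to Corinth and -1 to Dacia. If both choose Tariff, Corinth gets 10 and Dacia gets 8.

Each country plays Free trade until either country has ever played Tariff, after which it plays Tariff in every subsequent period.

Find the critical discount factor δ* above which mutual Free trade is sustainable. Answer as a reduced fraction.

5/14

Corinth's threshold: (24−19)/(24−10) = 5/14.
Dacia's threshold: (18−17)/(18−8) = 1/10.
5/14 > 1/10, so Corinth binds and δ* = 5/14.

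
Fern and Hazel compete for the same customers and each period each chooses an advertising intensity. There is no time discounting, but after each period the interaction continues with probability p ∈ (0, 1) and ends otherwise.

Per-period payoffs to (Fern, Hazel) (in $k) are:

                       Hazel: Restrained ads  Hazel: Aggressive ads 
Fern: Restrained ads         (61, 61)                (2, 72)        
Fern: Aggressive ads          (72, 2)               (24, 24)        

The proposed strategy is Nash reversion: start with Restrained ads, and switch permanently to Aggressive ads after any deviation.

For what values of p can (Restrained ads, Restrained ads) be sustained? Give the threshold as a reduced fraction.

Expected cooperation value is 61 + p·61 + p²·61 + … = 61/(1−p); deviation gives 72 + p·24/(1−p).
61 ≥ 72(1−p) + 24p ⇒ 48p ≥ 11 ⇒ p ≥ 11/48.

11/48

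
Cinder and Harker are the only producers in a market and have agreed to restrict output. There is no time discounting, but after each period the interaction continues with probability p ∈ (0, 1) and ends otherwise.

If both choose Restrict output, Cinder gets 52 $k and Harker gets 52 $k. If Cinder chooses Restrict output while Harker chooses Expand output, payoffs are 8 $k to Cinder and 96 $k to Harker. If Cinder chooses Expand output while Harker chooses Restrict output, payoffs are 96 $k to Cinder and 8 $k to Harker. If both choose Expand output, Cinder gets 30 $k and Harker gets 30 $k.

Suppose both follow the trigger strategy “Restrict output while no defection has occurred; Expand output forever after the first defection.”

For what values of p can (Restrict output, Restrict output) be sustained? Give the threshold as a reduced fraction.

2/3

With no time discounting, the continuation probability p plays the role of the discount factor.
Grim-trigger IC: 52/(1−p) ≥ 96 + 30p/(1−p) ⇒ p ≥ (96−52)/(96−30) = 2/3.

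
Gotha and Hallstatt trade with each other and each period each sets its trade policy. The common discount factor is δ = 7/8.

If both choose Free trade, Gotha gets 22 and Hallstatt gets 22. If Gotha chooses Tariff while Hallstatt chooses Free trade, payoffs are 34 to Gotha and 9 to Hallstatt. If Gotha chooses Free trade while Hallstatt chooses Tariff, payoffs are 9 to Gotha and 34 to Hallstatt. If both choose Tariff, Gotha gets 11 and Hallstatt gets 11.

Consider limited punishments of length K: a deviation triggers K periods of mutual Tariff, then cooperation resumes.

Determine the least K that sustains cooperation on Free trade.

Need Σ_{k=1}^{K} δ^k ≥ (34−22)/(22−11) = 1.0909 at δ = 7/8.
At K = 1 the sum is 0.8750 < 1.0909; at K = 2 it is 1.6406 ≥ 1.0909.
So the minimum punishment length is K = 2.

2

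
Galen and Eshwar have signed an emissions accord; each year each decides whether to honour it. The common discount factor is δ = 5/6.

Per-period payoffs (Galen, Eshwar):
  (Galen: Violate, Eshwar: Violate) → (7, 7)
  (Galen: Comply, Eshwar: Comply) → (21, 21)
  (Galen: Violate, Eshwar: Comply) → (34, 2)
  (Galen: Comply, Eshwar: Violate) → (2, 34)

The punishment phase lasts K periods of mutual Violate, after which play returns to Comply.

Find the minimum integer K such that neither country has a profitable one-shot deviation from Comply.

2

No profitable deviation requires (21−7)(δ+…+δ^K) ≥ 34−21, i.e. δ+…+δ^K ≥ 13/14 ≈ 0.9286.
With δ = 5/6, the partial sums are K=1: 0.8333, K=2: 1.5278.
K = 2 is the first length at which the sum reaches 0.9286.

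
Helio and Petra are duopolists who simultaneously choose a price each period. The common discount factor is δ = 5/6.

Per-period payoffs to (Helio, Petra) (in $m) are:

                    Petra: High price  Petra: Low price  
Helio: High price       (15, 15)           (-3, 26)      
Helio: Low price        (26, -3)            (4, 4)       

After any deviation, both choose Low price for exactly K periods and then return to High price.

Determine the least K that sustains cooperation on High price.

2

IC: δ(1−δ^K)/(1−δ) ≥ (26−15)/(15−4) = 1.
With δ = 5/6: need 1 − δ^K ≥ 1·(1−5/6)/(5/6), i.e. δ^K ≤ 0.8000.
Since (5/6)^1 = 0.8333 and (5/6)^2 = 0.6944, the smallest such K is 2.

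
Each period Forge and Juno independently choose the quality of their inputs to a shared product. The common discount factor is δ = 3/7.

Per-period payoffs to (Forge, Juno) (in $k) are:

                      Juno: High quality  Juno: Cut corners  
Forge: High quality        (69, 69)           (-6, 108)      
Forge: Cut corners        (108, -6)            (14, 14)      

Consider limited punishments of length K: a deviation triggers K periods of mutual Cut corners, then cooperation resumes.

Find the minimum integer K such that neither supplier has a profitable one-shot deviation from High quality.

Need Σ_{k=1}^{K} δ^k ≥ (108−69)/(69−14) = 0.7091 at δ = 3/7.
At K = 3 the sum is 0.6910 < 0.7091; at K = 4 it is 0.7247 ≥ 0.7091.
So the minimum punishment length is K = 4.

4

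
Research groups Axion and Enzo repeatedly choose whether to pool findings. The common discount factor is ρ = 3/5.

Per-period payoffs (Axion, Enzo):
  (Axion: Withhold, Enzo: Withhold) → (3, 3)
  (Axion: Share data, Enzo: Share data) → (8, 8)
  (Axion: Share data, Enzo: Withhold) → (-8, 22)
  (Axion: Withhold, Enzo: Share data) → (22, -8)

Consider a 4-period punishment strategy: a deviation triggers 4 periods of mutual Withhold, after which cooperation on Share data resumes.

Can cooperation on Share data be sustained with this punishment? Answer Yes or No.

No

Comparing payoff streams over the 5 periods until play realigns: cooperate → 8(1+ρ+…+ρ^4); deviate → 22 + 3(ρ+…+ρ^4).
Cooperation is sustained iff (8−3)(ρ+…+ρ^4) ≥ 22−8.
ρ+…+ρ^4 = 3/5·(1−(3/5)^4)/(1−3/5) = 1.3056, and (22−8)/(8−3) = 2.8000.
1.3056 < 2.8000, so cooperation is not sustainable.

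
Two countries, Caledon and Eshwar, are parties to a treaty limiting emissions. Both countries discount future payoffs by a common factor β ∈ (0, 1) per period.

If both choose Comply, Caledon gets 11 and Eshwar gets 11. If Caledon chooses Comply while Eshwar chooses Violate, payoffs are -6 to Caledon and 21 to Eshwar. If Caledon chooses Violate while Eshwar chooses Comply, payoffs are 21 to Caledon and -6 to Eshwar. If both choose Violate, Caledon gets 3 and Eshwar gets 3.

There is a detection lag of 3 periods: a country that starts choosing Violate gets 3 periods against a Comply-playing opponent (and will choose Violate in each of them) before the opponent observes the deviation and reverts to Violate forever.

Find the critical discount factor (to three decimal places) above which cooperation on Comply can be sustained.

A deviator earns 21 for 3 periods, then 3 forever; cooperating earns 11 forever. Multiplying the IC by (1−β):
11 ≥ 21(1−β^3) + 3β^3, so 18·β^3 ≥ 10 and β^3 ≥ 5/9.
β ≥ (5/9)^(1/3) ≈ 0.822.

0.822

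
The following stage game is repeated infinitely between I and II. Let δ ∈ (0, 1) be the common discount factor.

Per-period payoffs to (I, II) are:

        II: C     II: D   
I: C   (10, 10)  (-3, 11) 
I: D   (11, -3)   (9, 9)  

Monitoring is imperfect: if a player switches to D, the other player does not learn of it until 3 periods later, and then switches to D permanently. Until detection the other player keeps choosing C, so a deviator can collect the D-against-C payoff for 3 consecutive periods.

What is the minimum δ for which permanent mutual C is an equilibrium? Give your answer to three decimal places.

Deviating for the 3 undetected periods gains 11−10 = 1 per period over cooperation, then loses 10−9 = 1 per period forever once punishment starts.
Gain: 1(1 + δ + … + δ^2); loss: 1·δ^3/(1−δ).
No profitable deviation ⇔ 1(1−δ^3) ≤ 1·δ^3, i.e. δ^3 ≥ 1/(1+1) = 1/2.
Hence δ ≥ (1/2)^(1/3) ≈ 0.794.

0.794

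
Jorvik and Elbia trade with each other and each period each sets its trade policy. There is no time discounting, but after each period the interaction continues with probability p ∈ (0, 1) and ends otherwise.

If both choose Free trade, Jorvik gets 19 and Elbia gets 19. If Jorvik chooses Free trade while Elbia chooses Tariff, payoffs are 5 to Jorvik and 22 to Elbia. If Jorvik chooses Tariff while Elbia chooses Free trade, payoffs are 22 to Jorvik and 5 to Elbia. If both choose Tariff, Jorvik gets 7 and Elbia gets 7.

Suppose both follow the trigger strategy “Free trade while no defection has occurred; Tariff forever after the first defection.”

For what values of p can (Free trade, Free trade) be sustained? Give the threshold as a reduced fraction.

With no time discounting, the continuation probability p plays the role of the discount factor.
Grim-trigger IC: 19/(1−p) ≥ 22 + 7p/(1−p) ⇒ p ≥ (22−19)/(22−7) = 1/5.

1/5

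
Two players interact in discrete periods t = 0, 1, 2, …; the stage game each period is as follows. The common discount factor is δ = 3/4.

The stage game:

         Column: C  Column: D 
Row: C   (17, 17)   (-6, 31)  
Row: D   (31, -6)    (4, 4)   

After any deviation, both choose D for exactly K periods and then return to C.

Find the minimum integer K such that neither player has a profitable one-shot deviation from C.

2

Need Σ_{k=1}^{K} δ^k ≥ (31−17)/(17−4) = 1.0769 at δ = 3/4.
At K = 1 the sum is 0.7500 < 1.0769; at K = 2 it is 1.3125 ≥ 1.0769.
So the minimum punishment length is K = 2.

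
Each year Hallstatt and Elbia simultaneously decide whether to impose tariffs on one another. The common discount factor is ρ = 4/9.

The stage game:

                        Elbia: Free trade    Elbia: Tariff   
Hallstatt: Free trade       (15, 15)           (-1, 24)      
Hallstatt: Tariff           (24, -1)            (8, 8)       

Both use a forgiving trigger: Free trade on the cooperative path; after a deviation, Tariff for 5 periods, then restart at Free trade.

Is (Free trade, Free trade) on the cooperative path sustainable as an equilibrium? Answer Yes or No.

A one-shot deviation gives 24 now, then 8 for 5 periods, then back to 15.
Gain from deviating: (24−15) today; loss: (15−8) in each of the next 5 periods.
No-deviation condition: (15−8)(ρ+…+ρ^5) ≥ 24−15, i.e. ρ+…+ρ^5 ≥ 9/7.
At ρ = 4/9: ρ+…+ρ^5 = 0.7861 < 1.2857.
So cooperation is not sustainable.

No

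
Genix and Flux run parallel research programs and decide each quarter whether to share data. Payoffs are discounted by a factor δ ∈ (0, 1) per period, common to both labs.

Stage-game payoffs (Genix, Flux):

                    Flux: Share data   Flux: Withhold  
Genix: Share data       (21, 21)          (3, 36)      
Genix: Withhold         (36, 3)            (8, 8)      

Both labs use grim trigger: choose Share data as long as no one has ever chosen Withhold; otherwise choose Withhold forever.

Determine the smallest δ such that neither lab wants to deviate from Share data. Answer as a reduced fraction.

21/(1−δ) ≥ 36 + 8δ/(1−δ)
21 ≥ 36 − 28δ
δ ≥ 15/28.

15/28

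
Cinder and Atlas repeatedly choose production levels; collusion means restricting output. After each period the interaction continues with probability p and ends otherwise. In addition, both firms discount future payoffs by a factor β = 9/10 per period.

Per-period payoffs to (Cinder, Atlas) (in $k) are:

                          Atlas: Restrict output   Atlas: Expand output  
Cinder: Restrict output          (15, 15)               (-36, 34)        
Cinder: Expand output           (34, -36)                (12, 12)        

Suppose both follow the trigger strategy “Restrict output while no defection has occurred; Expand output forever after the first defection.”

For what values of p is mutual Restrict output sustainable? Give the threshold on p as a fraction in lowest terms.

Expected continuation weight on next period's payoff is β·p = 9/10·p, which plays the role of the discount factor.
Cooperation requires 9/10·p ≥ (34−15)/(34−12) = 19/22, hence p ≥ 95/99.

95/99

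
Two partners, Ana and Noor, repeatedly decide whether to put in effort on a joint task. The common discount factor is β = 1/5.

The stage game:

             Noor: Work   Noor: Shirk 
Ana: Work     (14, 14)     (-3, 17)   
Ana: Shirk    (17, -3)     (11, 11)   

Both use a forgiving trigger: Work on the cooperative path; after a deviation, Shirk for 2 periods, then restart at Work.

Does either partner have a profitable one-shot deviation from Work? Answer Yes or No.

Yes

IC: β+…+β^2 ≥ (17−14)/(14−11) = 1.
At β = 1/5: partial sum = 0.2400 < 1.0000. Cooperation not sustainable.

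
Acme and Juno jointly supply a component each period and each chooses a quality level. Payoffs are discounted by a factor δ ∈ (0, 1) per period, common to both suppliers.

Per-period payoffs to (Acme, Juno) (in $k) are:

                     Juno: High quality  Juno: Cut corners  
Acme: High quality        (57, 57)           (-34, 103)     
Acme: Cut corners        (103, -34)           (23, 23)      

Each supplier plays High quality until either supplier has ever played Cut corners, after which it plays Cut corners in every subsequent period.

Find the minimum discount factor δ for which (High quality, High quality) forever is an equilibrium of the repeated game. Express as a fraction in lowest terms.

23/40

Cooperation forever yields 57 each period: 57/(1−δ).
Deviating yields 103 once, then 23 forever: 103 + 23δ/(1−δ).
No profitable deviation requires 57/(1−δ) ≥ 103 + 23δ/(1−δ).
Multiplying by (1−δ): 57 ≥ 103(1−δ) + 23δ = 103 − 80δ.
So 80δ ≥ 46, i.e. δ ≥ 46/80 = 23/40.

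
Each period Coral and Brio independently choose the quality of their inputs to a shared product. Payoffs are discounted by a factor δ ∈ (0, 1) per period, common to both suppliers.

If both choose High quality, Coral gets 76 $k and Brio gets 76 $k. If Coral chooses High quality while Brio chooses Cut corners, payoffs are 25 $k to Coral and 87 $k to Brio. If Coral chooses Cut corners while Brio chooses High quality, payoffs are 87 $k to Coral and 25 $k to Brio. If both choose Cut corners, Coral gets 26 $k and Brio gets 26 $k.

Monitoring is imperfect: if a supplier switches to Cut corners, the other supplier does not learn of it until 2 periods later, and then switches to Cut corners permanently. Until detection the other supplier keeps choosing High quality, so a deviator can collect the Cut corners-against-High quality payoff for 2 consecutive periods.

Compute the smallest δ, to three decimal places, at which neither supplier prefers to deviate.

A deviator earns 87 for 2 periods, then 26 forever; cooperating earns 76 forever. Multiplying the IC by (1−δ):
76 ≥ 87(1−δ^2) + 26δ^2, so 61·δ^2 ≥ 11 and δ^2 ≥ 11/61.
δ ≥ (11/61)^(1/2) ≈ 0.425.

0.425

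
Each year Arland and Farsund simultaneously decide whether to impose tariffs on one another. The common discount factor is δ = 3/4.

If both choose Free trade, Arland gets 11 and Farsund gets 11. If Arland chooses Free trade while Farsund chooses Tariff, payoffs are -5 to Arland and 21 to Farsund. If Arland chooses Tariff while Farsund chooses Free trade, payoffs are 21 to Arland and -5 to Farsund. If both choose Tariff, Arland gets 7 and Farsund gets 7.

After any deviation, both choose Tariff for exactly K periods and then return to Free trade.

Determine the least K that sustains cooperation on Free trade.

7

Need Σ_{k=1}^{K} δ^k ≥ (21−11)/(11−7) = 2.5000 at δ = 3/4.
At K = 6 the sum is 2.4661 < 2.5000; at K = 7 it is 2.5995 ≥ 2.5000.
So the minimum punishment length is K = 7.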